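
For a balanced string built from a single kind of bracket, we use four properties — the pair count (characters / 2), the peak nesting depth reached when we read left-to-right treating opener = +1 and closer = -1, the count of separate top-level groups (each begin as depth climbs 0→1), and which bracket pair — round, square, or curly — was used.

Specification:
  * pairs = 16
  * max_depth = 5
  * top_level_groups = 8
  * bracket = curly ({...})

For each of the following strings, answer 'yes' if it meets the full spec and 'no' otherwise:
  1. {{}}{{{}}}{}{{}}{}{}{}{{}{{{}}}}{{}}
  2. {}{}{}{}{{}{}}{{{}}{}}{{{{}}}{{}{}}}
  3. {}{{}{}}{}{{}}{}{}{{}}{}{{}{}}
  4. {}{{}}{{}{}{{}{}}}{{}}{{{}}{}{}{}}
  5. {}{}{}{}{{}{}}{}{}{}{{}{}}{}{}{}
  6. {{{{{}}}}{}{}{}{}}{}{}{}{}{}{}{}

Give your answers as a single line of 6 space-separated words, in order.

Answer: no no no no no yes

Derivation:
String 1 '{{}}{{{}}}{}{{}}{}{}{}{{}{{{}}}}{{}}': depth seq [1 2 1 0 1 2 3 2 1 0 1 0 1 2 1 0 1 0 1 0 1 0 1 2 1 2 3 4 3 2 1 0 1 2 1 0]
  -> pairs=18 depth=4 groups=9 -> no
String 2 '{}{}{}{}{{}{}}{{{}}{}}{{{{}}}{{}{}}}': depth seq [1 0 1 0 1 0 1 0 1 2 1 2 1 0 1 2 3 2 1 2 1 0 1 2 3 4 3 2 1 2 3 2 3 2 1 0]
  -> pairs=18 depth=4 groups=7 -> no
String 3 '{}{{}{}}{}{{}}{}{}{{}}{}{{}{}}': depth seq [1 0 1 2 1 2 1 0 1 0 1 2 1 0 1 0 1 0 1 2 1 0 1 0 1 2 1 2 1 0]
  -> pairs=15 depth=2 groups=9 -> no
String 4 '{}{{}}{{}{}{{}{}}}{{}}{{{}}{}{}{}}': depth seq [1 0 1 2 1 0 1 2 1 2 1 2 3 2 3 2 1 0 1 2 1 0 1 2 3 2 1 2 1 2 1 2 1 0]
  -> pairs=17 depth=3 groups=5 -> no
String 5 '{}{}{}{}{{}{}}{}{}{}{{}{}}{}{}{}': depth seq [1 0 1 0 1 0 1 0 1 2 1 2 1 0 1 0 1 0 1 0 1 2 1 2 1 0 1 0 1 0 1 0]
  -> pairs=16 depth=2 groups=12 -> no
String 6 '{{{{{}}}}{}{}{}{}}{}{}{}{}{}{}{}': depth seq [1 2 3 4 5 4 3 2 1 2 1 2 1 2 1 2 1 0 1 0 1 0 1 0 1 0 1 0 1 0 1 0]
  -> pairs=16 depth=5 groups=8 -> yes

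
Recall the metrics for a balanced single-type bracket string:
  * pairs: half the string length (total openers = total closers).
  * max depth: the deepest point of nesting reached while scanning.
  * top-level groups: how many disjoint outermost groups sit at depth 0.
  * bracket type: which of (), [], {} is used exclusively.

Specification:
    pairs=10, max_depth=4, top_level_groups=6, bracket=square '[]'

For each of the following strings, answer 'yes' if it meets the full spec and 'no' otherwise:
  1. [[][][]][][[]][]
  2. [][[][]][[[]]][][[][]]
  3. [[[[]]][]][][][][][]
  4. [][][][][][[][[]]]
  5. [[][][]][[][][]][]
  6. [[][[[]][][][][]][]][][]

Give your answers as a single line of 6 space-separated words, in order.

String 1 '[[][][]][][[]][]': depth seq [1 2 1 2 1 2 1 0 1 0 1 2 1 0 1 0]
  -> pairs=8 depth=2 groups=4 -> no
String 2 '[][[][]][[[]]][][[][]]': depth seq [1 0 1 2 1 2 1 0 1 2 3 2 1 0 1 0 1 2 1 2 1 0]
  -> pairs=11 depth=3 groups=5 -> no
String 3 '[[[[]]][]][][][][][]': depth seq [1 2 3 4 3 2 1 2 1 0 1 0 1 0 1 0 1 0 1 0]
  -> pairs=10 depth=4 groups=6 -> yes
String 4 '[][][][][][[][[]]]': depth seq [1 0 1 0 1 0 1 0 1 0 1 2 1 2 3 2 1 0]
  -> pairs=9 depth=3 groups=6 -> no
String 5 '[[][][]][[][][]][]': depth seq [1 2 1 2 1 2 1 0 1 2 1 2 1 2 1 0 1 0]
  -> pairs=9 depth=2 groups=3 -> no
String 6 '[[][[[]][][][][]][]][][]': depth seq [1 2 1 2 3 4 3 2 3 2 3 2 3 2 3 2 1 2 1 0 1 0 1 0]
  -> pairs=12 depth=4 groups=3 -> no

Answer: no no yes no no no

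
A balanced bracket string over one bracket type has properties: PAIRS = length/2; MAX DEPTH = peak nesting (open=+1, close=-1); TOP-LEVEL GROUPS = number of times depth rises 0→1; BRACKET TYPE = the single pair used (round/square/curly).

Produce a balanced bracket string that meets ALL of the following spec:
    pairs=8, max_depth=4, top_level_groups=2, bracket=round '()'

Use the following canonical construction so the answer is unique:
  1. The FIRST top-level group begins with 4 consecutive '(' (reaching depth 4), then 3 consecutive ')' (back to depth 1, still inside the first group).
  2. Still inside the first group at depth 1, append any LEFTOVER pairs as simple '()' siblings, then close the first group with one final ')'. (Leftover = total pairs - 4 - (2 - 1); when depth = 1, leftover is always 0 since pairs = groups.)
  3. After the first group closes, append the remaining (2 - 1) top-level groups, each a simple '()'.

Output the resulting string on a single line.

Spec: pairs=8 depth=4 groups=2
Leftover pairs = 8 - 4 - (2-1) = 3
First group: deep chain of depth 4 + 3 sibling pairs
Remaining 1 groups: simple '()' each

Answer: (((()))()()())()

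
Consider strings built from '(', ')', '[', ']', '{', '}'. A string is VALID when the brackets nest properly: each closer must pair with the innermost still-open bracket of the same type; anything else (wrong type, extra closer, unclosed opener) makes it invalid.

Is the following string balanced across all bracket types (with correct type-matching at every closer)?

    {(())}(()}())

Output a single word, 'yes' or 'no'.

Answer: no

Derivation:
pos 0: push '{'; stack = {
pos 1: push '('; stack = {(
pos 2: push '('; stack = {((
pos 3: ')' matches '('; pop; stack = {(
pos 4: ')' matches '('; pop; stack = {
pos 5: '}' matches '{'; pop; stack = (empty)
pos 6: push '('; stack = (
pos 7: push '('; stack = ((
pos 8: ')' matches '('; pop; stack = (
pos 9: saw closer '}' but top of stack is '(' (expected ')') → INVALID
Verdict: type mismatch at position 9: '}' closes '(' → no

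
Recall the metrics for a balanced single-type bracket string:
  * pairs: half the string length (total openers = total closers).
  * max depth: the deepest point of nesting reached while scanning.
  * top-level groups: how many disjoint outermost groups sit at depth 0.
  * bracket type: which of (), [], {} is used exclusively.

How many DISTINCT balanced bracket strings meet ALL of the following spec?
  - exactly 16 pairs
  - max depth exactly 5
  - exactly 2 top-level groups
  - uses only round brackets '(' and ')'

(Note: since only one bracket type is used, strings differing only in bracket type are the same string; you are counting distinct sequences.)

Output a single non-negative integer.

Answer: 2572946

Derivation:
Spec: pairs=16 depth=5 groups=2
Count(depth <= 5) = 3720091
Count(depth <= 4) = 1147145
Count(depth == 5) = 3720091 - 1147145 = 2572946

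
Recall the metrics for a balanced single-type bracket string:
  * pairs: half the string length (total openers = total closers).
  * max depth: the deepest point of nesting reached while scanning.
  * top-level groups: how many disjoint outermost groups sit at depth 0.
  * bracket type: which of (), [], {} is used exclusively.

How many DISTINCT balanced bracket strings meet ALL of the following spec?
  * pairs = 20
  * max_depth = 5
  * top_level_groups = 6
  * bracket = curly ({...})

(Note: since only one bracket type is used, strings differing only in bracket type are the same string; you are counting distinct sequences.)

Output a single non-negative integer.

Spec: pairs=20 depth=5 groups=6
Count(depth <= 5) = 155582691
Count(depth <= 4) = 76496886
Count(depth == 5) = 155582691 - 76496886 = 79085805

Answer: 79085805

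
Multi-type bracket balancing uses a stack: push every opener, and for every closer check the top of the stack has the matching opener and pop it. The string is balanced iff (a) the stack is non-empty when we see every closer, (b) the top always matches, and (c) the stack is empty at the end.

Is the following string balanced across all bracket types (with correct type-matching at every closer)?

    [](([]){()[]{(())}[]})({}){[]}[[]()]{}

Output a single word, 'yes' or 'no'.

Answer: yes

Derivation:
pos 0: push '['; stack = [
pos 1: ']' matches '['; pop; stack = (empty)
pos 2: push '('; stack = (
pos 3: push '('; stack = ((
pos 4: push '['; stack = (([
pos 5: ']' matches '['; pop; stack = ((
pos 6: ')' matches '('; pop; stack = (
pos 7: push '{'; stack = ({
pos 8: push '('; stack = ({(
pos 9: ')' matches '('; pop; stack = ({
pos 10: push '['; stack = ({[
pos 11: ']' matches '['; pop; stack = ({
pos 12: push '{'; stack = ({{
pos 13: push '('; stack = ({{(
pos 14: push '('; stack = ({{((
pos 15: ')' matches '('; pop; stack = ({{(
pos 16: ')' matches '('; pop; stack = ({{
pos 17: '}' matches '{'; pop; stack = ({
pos 18: push '['; stack = ({[
pos 19: ']' matches '['; pop; stack = ({
pos 20: '}' matches '{'; pop; stack = (
pos 21: ')' matches '('; pop; stack = (empty)
pos 22: push '('; stack = (
pos 23: push '{'; stack = ({
pos 24: '}' matches '{'; pop; stack = (
pos 25: ')' matches '('; pop; stack = (empty)
pos 26: push '{'; stack = {
pos 27: push '['; stack = {[
pos 28: ']' matches '['; pop; stack = {
pos 29: '}' matches '{'; pop; stack = (empty)
pos 30: push '['; stack = [
pos 31: push '['; stack = [[
pos 32: ']' matches '['; pop; stack = [
pos 33: push '('; stack = [(
pos 34: ')' matches '('; pop; stack = [
pos 35: ']' matches '['; pop; stack = (empty)
pos 36: push '{'; stack = {
pos 37: '}' matches '{'; pop; stack = (empty)
end: stack empty → VALID
Verdict: properly nested → yes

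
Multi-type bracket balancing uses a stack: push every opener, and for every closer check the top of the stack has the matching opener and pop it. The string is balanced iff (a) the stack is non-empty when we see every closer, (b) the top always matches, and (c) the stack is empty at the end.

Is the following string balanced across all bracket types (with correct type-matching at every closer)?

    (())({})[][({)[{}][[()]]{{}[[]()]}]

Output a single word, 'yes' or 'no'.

pos 0: push '('; stack = (
pos 1: push '('; stack = ((
pos 2: ')' matches '('; pop; stack = (
pos 3: ')' matches '('; pop; stack = (empty)
pos 4: push '('; stack = (
pos 5: push '{'; stack = ({
pos 6: '}' matches '{'; pop; stack = (
pos 7: ')' matches '('; pop; stack = (empty)
pos 8: push '['; stack = [
pos 9: ']' matches '['; pop; stack = (empty)
pos 10: push '['; stack = [
pos 11: push '('; stack = [(
pos 12: push '{'; stack = [({
pos 13: saw closer ')' but top of stack is '{' (expected '}') → INVALID
Verdict: type mismatch at position 13: ')' closes '{' → no

Answer: no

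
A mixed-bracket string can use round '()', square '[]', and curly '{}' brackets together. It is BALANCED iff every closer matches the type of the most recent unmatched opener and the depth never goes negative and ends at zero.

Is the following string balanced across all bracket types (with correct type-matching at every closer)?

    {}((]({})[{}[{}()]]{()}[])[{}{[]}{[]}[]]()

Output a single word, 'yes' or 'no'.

Answer: no

Derivation:
pos 0: push '{'; stack = {
pos 1: '}' matches '{'; pop; stack = (empty)
pos 2: push '('; stack = (
pos 3: push '('; stack = ((
pos 4: saw closer ']' but top of stack is '(' (expected ')') → INVALID
Verdict: type mismatch at position 4: ']' closes '(' → no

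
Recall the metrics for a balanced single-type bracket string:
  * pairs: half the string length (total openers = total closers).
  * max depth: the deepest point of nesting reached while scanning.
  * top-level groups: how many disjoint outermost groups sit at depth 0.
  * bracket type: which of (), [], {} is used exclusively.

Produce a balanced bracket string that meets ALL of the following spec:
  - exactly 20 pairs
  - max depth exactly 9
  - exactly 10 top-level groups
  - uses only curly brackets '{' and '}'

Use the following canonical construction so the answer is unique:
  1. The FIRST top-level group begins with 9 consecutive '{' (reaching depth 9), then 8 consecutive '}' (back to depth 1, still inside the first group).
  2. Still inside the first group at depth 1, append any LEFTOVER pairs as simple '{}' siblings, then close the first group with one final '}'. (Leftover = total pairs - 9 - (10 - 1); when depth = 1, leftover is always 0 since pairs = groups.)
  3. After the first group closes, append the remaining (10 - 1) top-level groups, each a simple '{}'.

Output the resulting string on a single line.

Answer: {{{{{{{{{}}}}}}}}{}{}}{}{}{}{}{}{}{}{}{}

Derivation:
Spec: pairs=20 depth=9 groups=10
Leftover pairs = 20 - 9 - (10-1) = 2
First group: deep chain of depth 9 + 2 sibling pairs
Remaining 9 groups: simple '{}' each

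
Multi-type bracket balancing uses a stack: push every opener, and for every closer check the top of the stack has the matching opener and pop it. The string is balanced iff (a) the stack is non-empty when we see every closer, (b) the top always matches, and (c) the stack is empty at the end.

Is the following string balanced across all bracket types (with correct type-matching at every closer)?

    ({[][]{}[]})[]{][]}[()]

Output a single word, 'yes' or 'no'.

pos 0: push '('; stack = (
pos 1: push '{'; stack = ({
pos 2: push '['; stack = ({[
pos 3: ']' matches '['; pop; stack = ({
pos 4: push '['; stack = ({[
pos 5: ']' matches '['; pop; stack = ({
pos 6: push '{'; stack = ({{
pos 7: '}' matches '{'; pop; stack = ({
pos 8: push '['; stack = ({[
pos 9: ']' matches '['; pop; stack = ({
pos 10: '}' matches '{'; pop; stack = (
pos 11: ')' matches '('; pop; stack = (empty)
pos 12: push '['; stack = [
pos 13: ']' matches '['; pop; stack = (empty)
pos 14: push '{'; stack = {
pos 15: saw closer ']' but top of stack is '{' (expected '}') → INVALID
Verdict: type mismatch at position 15: ']' closes '{' → no

Answer: no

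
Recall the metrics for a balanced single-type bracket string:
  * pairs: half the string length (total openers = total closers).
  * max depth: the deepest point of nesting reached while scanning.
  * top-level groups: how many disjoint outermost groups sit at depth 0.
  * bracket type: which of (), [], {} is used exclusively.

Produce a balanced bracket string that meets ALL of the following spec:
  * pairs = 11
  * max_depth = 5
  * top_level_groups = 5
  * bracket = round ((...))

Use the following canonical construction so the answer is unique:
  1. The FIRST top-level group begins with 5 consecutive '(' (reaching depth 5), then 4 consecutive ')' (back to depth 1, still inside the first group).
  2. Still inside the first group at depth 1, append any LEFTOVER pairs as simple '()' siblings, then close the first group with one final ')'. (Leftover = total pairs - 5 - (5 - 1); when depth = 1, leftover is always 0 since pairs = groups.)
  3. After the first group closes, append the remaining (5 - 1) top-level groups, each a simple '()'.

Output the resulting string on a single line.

Spec: pairs=11 depth=5 groups=5
Leftover pairs = 11 - 5 - (5-1) = 2
First group: deep chain of depth 5 + 2 sibling pairs
Remaining 4 groups: simple '()' each

Answer: ((((())))()())()()()()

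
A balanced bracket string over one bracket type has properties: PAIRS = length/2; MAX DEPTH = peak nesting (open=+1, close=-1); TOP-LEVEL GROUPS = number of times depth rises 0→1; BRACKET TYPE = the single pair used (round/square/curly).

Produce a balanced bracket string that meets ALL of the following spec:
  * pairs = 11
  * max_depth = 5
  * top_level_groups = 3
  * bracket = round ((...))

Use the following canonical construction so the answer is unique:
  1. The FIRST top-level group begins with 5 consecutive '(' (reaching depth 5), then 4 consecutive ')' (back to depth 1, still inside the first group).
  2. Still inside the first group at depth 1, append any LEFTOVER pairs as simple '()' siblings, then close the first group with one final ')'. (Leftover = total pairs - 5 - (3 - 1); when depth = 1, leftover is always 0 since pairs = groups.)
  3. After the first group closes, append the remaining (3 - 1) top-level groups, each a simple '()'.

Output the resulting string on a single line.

Answer: ((((())))()()()())()()

Derivation:
Spec: pairs=11 depth=5 groups=3
Leftover pairs = 11 - 5 - (3-1) = 4
First group: deep chain of depth 5 + 4 sibling pairs
Remaining 2 groups: simple '()' each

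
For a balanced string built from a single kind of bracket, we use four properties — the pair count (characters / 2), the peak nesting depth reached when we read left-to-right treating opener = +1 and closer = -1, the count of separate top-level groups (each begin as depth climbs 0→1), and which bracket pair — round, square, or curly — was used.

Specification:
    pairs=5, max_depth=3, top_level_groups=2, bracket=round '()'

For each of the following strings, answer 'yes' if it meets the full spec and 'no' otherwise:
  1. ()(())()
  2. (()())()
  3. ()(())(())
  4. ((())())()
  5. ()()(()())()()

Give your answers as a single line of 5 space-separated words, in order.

String 1 '()(())()': depth seq [1 0 1 2 1 0 1 0]
  -> pairs=4 depth=2 groups=3 -> no
String 2 '(()())()': depth seq [1 2 1 2 1 0 1 0]
  -> pairs=4 depth=2 groups=2 -> no
String 3 '()(())(())': depth seq [1 0 1 2 1 0 1 2 1 0]
  -> pairs=5 depth=2 groups=3 -> no
String 4 '((())())()': depth seq [1 2 3 2 1 2 1 0 1 0]
  -> pairs=5 depth=3 groups=2 -> yes
String 5 '()()(()())()()': depth seq [1 0 1 0 1 2 1 2 1 0 1 0 1 0]
  -> pairs=7 depth=2 groups=5 -> no

Answer: no no no yes no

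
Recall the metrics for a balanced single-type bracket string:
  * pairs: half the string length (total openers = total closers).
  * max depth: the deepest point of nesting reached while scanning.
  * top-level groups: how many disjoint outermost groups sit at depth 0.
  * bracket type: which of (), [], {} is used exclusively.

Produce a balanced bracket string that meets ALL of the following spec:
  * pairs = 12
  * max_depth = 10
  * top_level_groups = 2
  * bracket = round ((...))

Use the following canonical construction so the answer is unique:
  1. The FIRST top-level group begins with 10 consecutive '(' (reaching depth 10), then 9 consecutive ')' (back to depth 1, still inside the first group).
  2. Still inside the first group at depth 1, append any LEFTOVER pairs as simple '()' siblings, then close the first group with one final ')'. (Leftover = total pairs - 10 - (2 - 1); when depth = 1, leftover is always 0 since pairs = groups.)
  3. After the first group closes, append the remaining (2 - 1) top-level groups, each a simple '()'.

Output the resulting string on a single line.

Answer: (((((((((()))))))))())()

Derivation:
Spec: pairs=12 depth=10 groups=2
Leftover pairs = 12 - 10 - (2-1) = 1
First group: deep chain of depth 10 + 1 sibling pairs
Remaining 1 groups: simple '()' each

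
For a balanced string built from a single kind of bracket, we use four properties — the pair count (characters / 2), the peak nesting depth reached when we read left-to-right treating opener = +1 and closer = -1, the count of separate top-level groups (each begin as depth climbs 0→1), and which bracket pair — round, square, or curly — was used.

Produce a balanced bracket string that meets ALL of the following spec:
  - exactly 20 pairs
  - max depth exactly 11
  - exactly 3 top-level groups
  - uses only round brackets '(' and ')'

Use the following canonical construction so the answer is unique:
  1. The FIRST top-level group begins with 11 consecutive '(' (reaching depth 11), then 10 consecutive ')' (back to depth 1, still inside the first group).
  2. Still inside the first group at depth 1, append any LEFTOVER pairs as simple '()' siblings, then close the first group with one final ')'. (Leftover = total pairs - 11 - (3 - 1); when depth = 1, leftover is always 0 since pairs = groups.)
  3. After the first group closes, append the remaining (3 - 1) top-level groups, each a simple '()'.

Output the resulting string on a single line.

Spec: pairs=20 depth=11 groups=3
Leftover pairs = 20 - 11 - (3-1) = 7
First group: deep chain of depth 11 + 7 sibling pairs
Remaining 2 groups: simple '()' each

Answer: ((((((((((())))))))))()()()()()()())()()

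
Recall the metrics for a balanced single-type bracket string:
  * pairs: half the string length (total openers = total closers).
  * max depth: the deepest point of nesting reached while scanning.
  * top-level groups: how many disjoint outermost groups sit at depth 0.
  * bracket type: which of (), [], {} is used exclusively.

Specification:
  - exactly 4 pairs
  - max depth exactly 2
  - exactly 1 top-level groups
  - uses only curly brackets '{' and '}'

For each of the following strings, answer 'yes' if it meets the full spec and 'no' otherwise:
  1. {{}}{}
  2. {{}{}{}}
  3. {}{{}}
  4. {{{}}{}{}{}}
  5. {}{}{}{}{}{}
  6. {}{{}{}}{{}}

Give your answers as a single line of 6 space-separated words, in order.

Answer: no yes no no no no

Derivation:
String 1 '{{}}{}': depth seq [1 2 1 0 1 0]
  -> pairs=3 depth=2 groups=2 -> no
String 2 '{{}{}{}}': depth seq [1 2 1 2 1 2 1 0]
  -> pairs=4 depth=2 groups=1 -> yes
String 3 '{}{{}}': depth seq [1 0 1 2 1 0]
  -> pairs=3 depth=2 groups=2 -> no
String 4 '{{{}}{}{}{}}': depth seq [1 2 3 2 1 2 1 2 1 2 1 0]
  -> pairs=6 depth=3 groups=1 -> no
String 5 '{}{}{}{}{}{}': depth seq [1 0 1 0 1 0 1 0 1 0 1 0]
  -> pairs=6 depth=1 groups=6 -> no
String 6 '{}{{}{}}{{}}': depth seq [1 0 1 2 1 2 1 0 1 2 1 0]
  -> pairs=6 depth=2 groups=3 -> no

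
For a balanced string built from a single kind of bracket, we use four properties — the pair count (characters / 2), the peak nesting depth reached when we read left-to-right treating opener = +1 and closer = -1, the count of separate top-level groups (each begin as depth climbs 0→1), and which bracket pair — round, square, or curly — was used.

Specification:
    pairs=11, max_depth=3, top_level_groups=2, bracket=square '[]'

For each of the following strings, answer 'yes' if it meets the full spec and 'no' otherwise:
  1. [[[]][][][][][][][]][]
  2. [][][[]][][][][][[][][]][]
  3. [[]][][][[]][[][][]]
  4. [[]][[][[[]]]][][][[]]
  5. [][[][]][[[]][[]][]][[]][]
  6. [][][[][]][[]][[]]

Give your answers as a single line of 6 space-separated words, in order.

String 1 '[[[]][][][][][][][]][]': depth seq [1 2 3 2 1 2 1 2 1 2 1 2 1 2 1 2 1 2 1 0 1 0]
  -> pairs=11 depth=3 groups=2 -> yes
String 2 '[][][[]][][][][][[][][]][]': depth seq [1 0 1 0 1 2 1 0 1 0 1 0 1 0 1 0 1 2 1 2 1 2 1 0 1 0]
  -> pairs=13 depth=2 groups=9 -> no
String 3 '[[]][][][[]][[][][]]': depth seq [1 2 1 0 1 0 1 0 1 2 1 0 1 2 1 2 1 2 1 0]
  -> pairs=10 depth=2 groups=5 -> no
String 4 '[[]][[][[[]]]][][][[]]': depth seq [1 2 1 0 1 2 1 2 3 4 3 2 1 0 1 0 1 0 1 2 1 0]
  -> pairs=11 depth=4 groups=5 -> no
String 5 '[][[][]][[[]][[]][]][[]][]': depth seq [1 0 1 2 1 2 1 0 1 2 3 2 1 2 3 2 1 2 1 0 1 2 1 0 1 0]
  -> pairs=13 depth=3 groups=5 -> no
String 6 '[][][[][]][[]][[]]': depth seq [1 0 1 0 1 2 1 2 1 0 1 2 1 0 1 2 1 0]
  -> pairs=9 depth=2 groups=5 -> no

Answer: yes no no no no no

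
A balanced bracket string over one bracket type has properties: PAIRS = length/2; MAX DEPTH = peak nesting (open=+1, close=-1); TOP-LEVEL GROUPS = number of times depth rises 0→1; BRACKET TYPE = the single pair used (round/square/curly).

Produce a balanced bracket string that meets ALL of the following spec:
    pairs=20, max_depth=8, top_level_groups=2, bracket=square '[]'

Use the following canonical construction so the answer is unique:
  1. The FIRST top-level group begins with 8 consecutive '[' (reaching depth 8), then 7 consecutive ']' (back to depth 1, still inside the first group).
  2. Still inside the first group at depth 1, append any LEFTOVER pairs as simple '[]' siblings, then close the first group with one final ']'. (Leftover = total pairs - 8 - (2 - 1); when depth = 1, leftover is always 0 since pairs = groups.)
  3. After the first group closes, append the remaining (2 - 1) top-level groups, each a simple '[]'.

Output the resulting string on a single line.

Answer: [[[[[[[[]]]]]]][][][][][][][][][][][]][]

Derivation:
Spec: pairs=20 depth=8 groups=2
Leftover pairs = 20 - 8 - (2-1) = 11
First group: deep chain of depth 8 + 11 sibling pairs
Remaining 1 groups: simple '[]' each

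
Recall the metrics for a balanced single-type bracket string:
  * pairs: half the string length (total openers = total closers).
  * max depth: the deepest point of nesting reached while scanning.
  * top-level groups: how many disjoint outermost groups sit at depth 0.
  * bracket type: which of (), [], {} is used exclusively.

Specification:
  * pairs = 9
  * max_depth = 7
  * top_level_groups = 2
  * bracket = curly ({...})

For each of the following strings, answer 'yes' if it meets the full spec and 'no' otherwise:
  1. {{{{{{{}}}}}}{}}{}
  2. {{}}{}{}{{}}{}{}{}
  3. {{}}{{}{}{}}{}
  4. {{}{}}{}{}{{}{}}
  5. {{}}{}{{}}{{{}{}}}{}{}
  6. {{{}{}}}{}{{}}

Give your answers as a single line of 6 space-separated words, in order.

Answer: yes no no no no no

Derivation:
String 1 '{{{{{{{}}}}}}{}}{}': depth seq [1 2 3 4 5 6 7 6 5 4 3 2 1 2 1 0 1 0]
  -> pairs=9 depth=7 groups=2 -> yes
String 2 '{{}}{}{}{{}}{}{}{}': depth seq [1 2 1 0 1 0 1 0 1 2 1 0 1 0 1 0 1 0]
  -> pairs=9 depth=2 groups=7 -> no
String 3 '{{}}{{}{}{}}{}': depth seq [1 2 1 0 1 2 1 2 1 2 1 0 1 0]
  -> pairs=7 depth=2 groups=3 -> no
String 4 '{{}{}}{}{}{{}{}}': depth seq [1 2 1 2 1 0 1 0 1 0 1 2 1 2 1 0]
  -> pairs=8 depth=2 groups=4 -> no
String 5 '{{}}{}{{}}{{{}{}}}{}{}': depth seq [1 2 1 0 1 0 1 2 1 0 1 2 3 2 3 2 1 0 1 0 1 0]
  -> pairs=11 depth=3 groups=6 -> no
String 6 '{{{}{}}}{}{{}}': depth seq [1 2 3 2 3 2 1 0 1 0 1 2 1 0]
  -> pairs=7 depth=3 groups=3 -> no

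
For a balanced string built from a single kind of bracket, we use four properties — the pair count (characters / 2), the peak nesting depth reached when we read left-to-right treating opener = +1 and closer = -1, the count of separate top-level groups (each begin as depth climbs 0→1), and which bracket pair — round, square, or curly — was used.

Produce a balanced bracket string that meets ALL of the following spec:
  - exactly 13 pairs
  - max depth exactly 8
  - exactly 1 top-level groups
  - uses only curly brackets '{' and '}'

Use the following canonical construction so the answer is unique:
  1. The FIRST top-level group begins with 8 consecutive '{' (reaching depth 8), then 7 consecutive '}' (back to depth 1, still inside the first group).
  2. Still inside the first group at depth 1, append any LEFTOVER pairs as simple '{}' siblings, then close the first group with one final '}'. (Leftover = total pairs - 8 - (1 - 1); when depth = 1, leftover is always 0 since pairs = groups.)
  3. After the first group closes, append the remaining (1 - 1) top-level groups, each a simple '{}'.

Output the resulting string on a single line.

Answer: {{{{{{{{}}}}}}}{}{}{}{}{}}

Derivation:
Spec: pairs=13 depth=8 groups=1
Leftover pairs = 13 - 8 - (1-1) = 5
First group: deep chain of depth 8 + 5 sibling pairs
Remaining 0 groups: simple '{}' each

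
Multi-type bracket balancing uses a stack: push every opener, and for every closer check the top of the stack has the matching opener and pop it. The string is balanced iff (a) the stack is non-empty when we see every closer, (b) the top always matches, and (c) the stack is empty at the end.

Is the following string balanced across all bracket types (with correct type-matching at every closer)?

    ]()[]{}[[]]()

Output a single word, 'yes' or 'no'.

Answer: no

Derivation:
pos 0: saw closer ']' but stack is empty → INVALID
Verdict: unmatched closer ']' at position 0 → no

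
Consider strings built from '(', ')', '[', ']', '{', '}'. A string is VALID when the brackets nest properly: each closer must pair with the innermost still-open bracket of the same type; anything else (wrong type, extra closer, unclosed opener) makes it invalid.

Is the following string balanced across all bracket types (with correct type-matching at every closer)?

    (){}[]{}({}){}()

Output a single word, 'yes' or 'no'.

Answer: yes

Derivation:
pos 0: push '('; stack = (
pos 1: ')' matches '('; pop; stack = (empty)
pos 2: push '{'; stack = {
pos 3: '}' matches '{'; pop; stack = (empty)
pos 4: push '['; stack = [
pos 5: ']' matches '['; pop; stack = (empty)
pos 6: push '{'; stack = {
pos 7: '}' matches '{'; pop; stack = (empty)
pos 8: push '('; stack = (
pos 9: push '{'; stack = ({
pos 10: '}' matches '{'; pop; stack = (
pos 11: ')' matches '('; pop; stack = (empty)
pos 12: push '{'; stack = {
pos 13: '}' matches '{'; pop; stack = (empty)
pos 14: push '('; stack = (
pos 15: ')' matches '('; pop; stack = (empty)
end: stack empty → VALID
Verdict: properly nested → yes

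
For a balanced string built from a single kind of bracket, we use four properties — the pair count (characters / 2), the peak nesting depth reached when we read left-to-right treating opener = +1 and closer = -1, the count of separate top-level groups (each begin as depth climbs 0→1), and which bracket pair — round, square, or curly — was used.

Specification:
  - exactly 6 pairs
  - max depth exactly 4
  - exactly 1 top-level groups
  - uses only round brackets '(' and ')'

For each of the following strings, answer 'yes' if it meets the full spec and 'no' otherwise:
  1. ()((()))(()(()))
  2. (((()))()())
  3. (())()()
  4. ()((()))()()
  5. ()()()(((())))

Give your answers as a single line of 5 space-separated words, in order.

Answer: no yes no no no

Derivation:
String 1 '()((()))(()(()))': depth seq [1 0 1 2 3 2 1 0 1 2 1 2 3 2 1 0]
  -> pairs=8 depth=3 groups=3 -> no
String 2 '(((()))()())': depth seq [1 2 3 4 3 2 1 2 1 2 1 0]
  -> pairs=6 depth=4 groups=1 -> yes
String 3 '(())()()': depth seq [1 2 1 0 1 0 1 0]
  -> pairs=4 depth=2 groups=3 -> no
String 4 '()((()))()()': depth seq [1 0 1 2 3 2 1 0 1 0 1 0]
  -> pairs=6 depth=3 groups=4 -> no
String 5 '()()()(((())))': depth seq [1 0 1 0 1 0 1 2 3 4 3 2 1 0]
  -> pairs=7 depth=4 groups=4 -> no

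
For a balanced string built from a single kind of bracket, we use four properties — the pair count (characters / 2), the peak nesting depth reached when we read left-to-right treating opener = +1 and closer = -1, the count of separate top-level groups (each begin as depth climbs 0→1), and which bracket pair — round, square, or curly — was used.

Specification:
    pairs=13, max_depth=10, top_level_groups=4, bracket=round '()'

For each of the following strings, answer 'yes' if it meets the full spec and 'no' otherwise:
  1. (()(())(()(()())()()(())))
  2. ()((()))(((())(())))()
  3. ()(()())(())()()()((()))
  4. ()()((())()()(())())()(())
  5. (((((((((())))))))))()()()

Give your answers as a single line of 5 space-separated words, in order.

String 1 '(()(())(()(()())()()(())))': depth seq [1 2 1 2 3 2 1 2 3 2 3 4 3 4 3 2 3 2 3 2 3 4 3 2 1 0]
  -> pairs=13 depth=4 groups=1 -> no
String 2 '()((()))(((())(())))()': depth seq [1 0 1 2 3 2 1 0 1 2 3 4 3 2 3 4 3 2 1 0 1 0]
  -> pairs=11 depth=4 groups=4 -> no
String 3 '()(()())(())()()()((()))': depth seq [1 0 1 2 1 2 1 0 1 2 1 0 1 0 1 0 1 0 1 2 3 2 1 0]
  -> pairs=12 depth=3 groups=7 -> no
String 4 '()()((())()()(())())()(())': depth seq [1 0 1 0 1 2 3 2 1 2 1 2 1 2 3 2 1 2 1 0 1 0 1 2 1 0]
  -> pairs=13 depth=3 groups=5 -> no
String 5 '(((((((((())))))))))()()()': depth seq [1 2 3 4 5 6 7 8 9 10 9 8 7 6 5 4 3 2 1 0 1 0 1 0 1 0]
  -> pairs=13 depth=10 groups=4 -> yes

Answer: no no no no yes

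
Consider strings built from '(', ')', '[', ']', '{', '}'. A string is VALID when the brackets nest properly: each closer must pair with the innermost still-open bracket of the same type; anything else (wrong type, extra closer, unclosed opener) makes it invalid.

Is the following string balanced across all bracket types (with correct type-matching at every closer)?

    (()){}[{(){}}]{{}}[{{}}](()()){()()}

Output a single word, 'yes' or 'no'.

Answer: yes

Derivation:
pos 0: push '('; stack = (
pos 1: push '('; stack = ((
pos 2: ')' matches '('; pop; stack = (
pos 3: ')' matches '('; pop; stack = (empty)
pos 4: push '{'; stack = {
pos 5: '}' matches '{'; pop; stack = (empty)
pos 6: push '['; stack = [
pos 7: push '{'; stack = [{
pos 8: push '('; stack = [{(
pos 9: ')' matches '('; pop; stack = [{
pos 10: push '{'; stack = [{{
pos 11: '}' matches '{'; pop; stack = [{
pos 12: '}' matches '{'; pop; stack = [
pos 13: ']' matches '['; pop; stack = (empty)
pos 14: push '{'; stack = {
pos 15: push '{'; stack = {{
pos 16: '}' matches '{'; pop; stack = {
pos 17: '}' matches '{'; pop; stack = (empty)
pos 18: push '['; stack = [
pos 19: push '{'; stack = [{
pos 20: push '{'; stack = [{{
pos 21: '}' matches '{'; pop; stack = [{
pos 22: '}' matches '{'; pop; stack = [
pos 23: ']' matches '['; pop; stack = (empty)
pos 24: push '('; stack = (
pos 25: push '('; stack = ((
pos 26: ')' matches '('; pop; stack = (
pos 27: push '('; stack = ((
pos 28: ')' matches '('; pop; stack = (
pos 29: ')' matches '('; pop; stack = (empty)
pos 30: push '{'; stack = {
pos 31: push '('; stack = {(
pos 32: ')' matches '('; pop; stack = {
pos 33: push '('; stack = {(
pos 34: ')' matches '('; pop; stack = {
pos 35: '}' matches '{'; pop; stack = (empty)
end: stack empty → VALID
Verdict: properly nested → yes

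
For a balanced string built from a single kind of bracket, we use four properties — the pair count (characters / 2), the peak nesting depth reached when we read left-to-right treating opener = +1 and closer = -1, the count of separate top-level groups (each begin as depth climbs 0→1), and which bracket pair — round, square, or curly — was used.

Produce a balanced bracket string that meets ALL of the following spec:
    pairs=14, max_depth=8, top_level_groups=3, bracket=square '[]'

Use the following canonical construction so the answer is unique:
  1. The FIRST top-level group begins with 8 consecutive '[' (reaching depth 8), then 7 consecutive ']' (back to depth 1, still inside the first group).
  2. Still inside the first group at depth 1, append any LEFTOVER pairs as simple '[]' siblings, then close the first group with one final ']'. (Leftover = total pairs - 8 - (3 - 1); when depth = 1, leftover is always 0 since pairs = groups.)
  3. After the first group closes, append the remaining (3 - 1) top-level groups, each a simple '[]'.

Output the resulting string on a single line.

Answer: [[[[[[[[]]]]]]][][][][]][][]

Derivation:
Spec: pairs=14 depth=8 groups=3
Leftover pairs = 14 - 8 - (3-1) = 4
First group: deep chain of depth 8 + 4 sibling pairs
Remaining 2 groups: simple '[]' each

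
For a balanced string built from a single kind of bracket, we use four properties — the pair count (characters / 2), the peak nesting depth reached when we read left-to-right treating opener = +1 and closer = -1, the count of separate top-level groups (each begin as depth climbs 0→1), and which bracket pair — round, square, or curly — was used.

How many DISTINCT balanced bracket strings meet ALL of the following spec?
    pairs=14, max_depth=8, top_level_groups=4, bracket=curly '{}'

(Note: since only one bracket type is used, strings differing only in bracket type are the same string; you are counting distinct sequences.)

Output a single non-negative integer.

Answer: 4320

Derivation:
Spec: pairs=14 depth=8 groups=4
Count(depth <= 8) = 326044
Count(depth <= 7) = 321724
Count(depth == 8) = 326044 - 321724 = 4320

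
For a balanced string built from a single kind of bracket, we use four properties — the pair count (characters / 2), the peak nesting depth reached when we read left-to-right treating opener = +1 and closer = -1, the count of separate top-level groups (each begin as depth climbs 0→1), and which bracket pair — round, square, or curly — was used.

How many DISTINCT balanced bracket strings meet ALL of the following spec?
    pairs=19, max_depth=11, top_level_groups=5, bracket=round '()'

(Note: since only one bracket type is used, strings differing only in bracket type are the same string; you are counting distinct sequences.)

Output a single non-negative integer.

Spec: pairs=19 depth=11 groups=5
Count(depth <= 11) = 124042000
Count(depth <= 10) = 123929320
Count(depth == 11) = 124042000 - 123929320 = 112680

Answer: 112680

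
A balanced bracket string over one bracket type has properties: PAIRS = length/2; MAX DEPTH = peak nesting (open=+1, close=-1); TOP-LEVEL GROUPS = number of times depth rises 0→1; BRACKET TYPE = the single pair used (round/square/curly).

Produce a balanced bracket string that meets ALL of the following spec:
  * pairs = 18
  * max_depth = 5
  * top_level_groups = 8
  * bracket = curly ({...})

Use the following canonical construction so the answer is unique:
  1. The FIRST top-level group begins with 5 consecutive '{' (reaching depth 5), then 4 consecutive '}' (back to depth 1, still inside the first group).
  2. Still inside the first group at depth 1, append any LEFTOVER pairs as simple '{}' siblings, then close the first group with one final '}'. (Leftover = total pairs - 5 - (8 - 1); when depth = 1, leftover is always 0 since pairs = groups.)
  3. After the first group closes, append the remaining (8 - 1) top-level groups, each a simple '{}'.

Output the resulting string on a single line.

Spec: pairs=18 depth=5 groups=8
Leftover pairs = 18 - 5 - (8-1) = 6
First group: deep chain of depth 5 + 6 sibling pairs
Remaining 7 groups: simple '{}' each

Answer: {{{{{}}}}{}{}{}{}{}{}}{}{}{}{}{}{}{}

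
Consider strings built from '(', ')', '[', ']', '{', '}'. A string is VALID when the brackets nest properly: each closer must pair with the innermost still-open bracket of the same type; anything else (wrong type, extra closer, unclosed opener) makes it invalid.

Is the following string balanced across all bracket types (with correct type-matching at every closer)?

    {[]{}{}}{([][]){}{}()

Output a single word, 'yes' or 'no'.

Answer: no

Derivation:
pos 0: push '{'; stack = {
pos 1: push '['; stack = {[
pos 2: ']' matches '['; pop; stack = {
pos 3: push '{'; stack = {{
pos 4: '}' matches '{'; pop; stack = {
pos 5: push '{'; stack = {{
pos 6: '}' matches '{'; pop; stack = {
pos 7: '}' matches '{'; pop; stack = (empty)
pos 8: push '{'; stack = {
pos 9: push '('; stack = {(
pos 10: push '['; stack = {([
pos 11: ']' matches '['; pop; stack = {(
pos 12: push '['; stack = {([
pos 13: ']' matches '['; pop; stack = {(
pos 14: ')' matches '('; pop; stack = {
pos 15: push '{'; stack = {{
pos 16: '}' matches '{'; pop; stack = {
pos 17: push '{'; stack = {{
pos 18: '}' matches '{'; pop; stack = {
pos 19: push '('; stack = {(
pos 20: ')' matches '('; pop; stack = {
end: stack still non-empty ({) → INVALID
Verdict: unclosed openers at end: { → no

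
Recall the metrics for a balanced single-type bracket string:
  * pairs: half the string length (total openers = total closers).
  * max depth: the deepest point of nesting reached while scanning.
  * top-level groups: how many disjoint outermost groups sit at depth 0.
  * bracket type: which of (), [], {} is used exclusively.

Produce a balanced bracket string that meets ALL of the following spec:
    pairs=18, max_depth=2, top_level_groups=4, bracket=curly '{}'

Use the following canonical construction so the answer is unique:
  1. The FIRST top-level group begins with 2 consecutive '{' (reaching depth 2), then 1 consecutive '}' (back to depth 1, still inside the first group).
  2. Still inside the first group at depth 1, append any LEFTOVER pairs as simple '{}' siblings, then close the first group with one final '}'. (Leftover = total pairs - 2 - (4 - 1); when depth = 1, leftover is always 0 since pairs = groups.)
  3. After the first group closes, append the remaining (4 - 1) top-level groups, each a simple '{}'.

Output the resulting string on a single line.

Answer: {{}{}{}{}{}{}{}{}{}{}{}{}{}{}}{}{}{}

Derivation:
Spec: pairs=18 depth=2 groups=4
Leftover pairs = 18 - 2 - (4-1) = 13
First group: deep chain of depth 2 + 13 sibling pairs
Remaining 3 groups: simple '{}' each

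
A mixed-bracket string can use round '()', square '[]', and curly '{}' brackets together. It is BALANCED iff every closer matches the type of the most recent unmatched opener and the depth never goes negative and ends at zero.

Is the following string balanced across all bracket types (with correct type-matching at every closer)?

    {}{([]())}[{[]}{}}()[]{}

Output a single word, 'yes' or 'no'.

Answer: no

Derivation:
pos 0: push '{'; stack = {
pos 1: '}' matches '{'; pop; stack = (empty)
pos 2: push '{'; stack = {
pos 3: push '('; stack = {(
pos 4: push '['; stack = {([
pos 5: ']' matches '['; pop; stack = {(
pos 6: push '('; stack = {((
pos 7: ')' matches '('; pop; stack = {(
pos 8: ')' matches '('; pop; stack = {
pos 9: '}' matches '{'; pop; stack = (empty)
pos 10: push '['; stack = [
pos 11: push '{'; stack = [{
pos 12: push '['; stack = [{[
pos 13: ']' matches '['; pop; stack = [{
pos 14: '}' matches '{'; pop; stack = [
pos 15: push '{'; stack = [{
pos 16: '}' matches '{'; pop; stack = [
pos 17: saw closer '}' but top of stack is '[' (expected ']') → INVALID
Verdict: type mismatch at position 17: '}' closes '[' → no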